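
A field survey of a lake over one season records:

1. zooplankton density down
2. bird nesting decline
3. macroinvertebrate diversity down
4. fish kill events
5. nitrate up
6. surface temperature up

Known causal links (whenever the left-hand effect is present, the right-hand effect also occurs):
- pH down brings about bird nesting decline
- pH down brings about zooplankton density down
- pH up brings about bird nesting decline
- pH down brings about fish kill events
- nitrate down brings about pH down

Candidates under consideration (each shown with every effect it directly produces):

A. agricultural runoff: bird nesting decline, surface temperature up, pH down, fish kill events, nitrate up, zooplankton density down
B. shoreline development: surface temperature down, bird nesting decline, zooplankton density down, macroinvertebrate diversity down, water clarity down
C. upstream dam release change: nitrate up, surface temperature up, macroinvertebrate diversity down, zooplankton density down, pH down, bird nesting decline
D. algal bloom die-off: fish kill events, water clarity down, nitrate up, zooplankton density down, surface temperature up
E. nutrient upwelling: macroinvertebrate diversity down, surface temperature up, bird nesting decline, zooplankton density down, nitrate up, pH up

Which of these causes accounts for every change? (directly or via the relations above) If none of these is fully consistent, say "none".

C

For each candidate, compare predicted effects to what was observed:
(A) agricultural runoff — does not account for macroinvertebrate diversity down
(B) shoreline development — fails on fish kill events, nitrate up, surface temperature up (predicts surface temperature down, not surface temperature up)
(C) upstream dam release change — accounts for every observation (fish kill events via pH down → fish kill events)
(D) algal bloom die-off — does not account for bird nesting decline, macroinvertebrate diversity down
(E) nutrient upwelling — zooplankton density down ✓; bird nesting decline ✓; macroinvertebrate diversity down ✓; fish kill events ✗; nitrate up ✓; surface temperature up ✓
(C) alone accounts for all the evidence.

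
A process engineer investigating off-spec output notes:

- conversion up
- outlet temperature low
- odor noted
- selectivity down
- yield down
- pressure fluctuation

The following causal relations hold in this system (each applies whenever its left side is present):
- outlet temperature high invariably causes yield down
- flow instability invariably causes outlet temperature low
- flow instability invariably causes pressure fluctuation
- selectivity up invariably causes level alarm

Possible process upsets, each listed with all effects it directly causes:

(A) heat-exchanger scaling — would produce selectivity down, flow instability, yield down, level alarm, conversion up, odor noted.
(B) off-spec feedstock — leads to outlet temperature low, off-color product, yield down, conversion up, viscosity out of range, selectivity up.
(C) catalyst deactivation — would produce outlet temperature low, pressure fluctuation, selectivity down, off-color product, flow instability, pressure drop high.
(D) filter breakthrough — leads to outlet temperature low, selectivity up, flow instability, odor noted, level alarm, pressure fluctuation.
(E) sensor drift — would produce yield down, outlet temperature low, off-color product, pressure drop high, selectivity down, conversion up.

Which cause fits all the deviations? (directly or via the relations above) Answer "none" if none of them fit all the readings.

A

Testing each hypothesis:
(A) heat-exchanger scaling — accounts for every observation (outlet temperature low by flow instability → outlet temperature low)
(B) off-spec feedstock — fails on odor noted, selectivity down, pressure fluctuation (predicts selectivity up, not selectivity down)
(C) catalyst deactivation — conversion up NO; outlet temperature low yes; odor noted NO; selectivity down yes; yield down NO; pressure fluctuation yes
(D) filter breakthrough — fails on conversion up, selectivity down, yield down (predicts selectivity up, not selectivity down)
(E) sensor drift — conversion up yes; outlet temperature low yes; odor noted NO; selectivity down yes; yield down yes; pressure fluctuation NO
(A) alone accounts for all the evidence.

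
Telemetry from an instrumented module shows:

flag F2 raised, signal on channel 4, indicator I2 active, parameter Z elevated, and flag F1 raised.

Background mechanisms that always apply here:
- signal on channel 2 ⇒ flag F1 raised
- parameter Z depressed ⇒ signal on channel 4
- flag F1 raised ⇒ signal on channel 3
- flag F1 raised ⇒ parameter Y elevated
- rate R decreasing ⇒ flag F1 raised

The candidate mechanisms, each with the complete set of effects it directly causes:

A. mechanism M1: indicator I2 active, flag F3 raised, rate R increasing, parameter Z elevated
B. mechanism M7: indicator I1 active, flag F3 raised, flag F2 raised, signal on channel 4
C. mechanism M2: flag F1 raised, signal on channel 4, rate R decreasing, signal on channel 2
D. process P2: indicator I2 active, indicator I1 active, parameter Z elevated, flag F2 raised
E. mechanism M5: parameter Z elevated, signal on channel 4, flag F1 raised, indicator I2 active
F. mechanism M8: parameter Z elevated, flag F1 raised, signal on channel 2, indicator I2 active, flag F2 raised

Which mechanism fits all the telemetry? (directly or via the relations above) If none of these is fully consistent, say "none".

Testing each hypothesis:
(A) mechanism M1 — flag F2 raised -; signal on channel 4 -; indicator I2 active +; parameter Z elevated +; flag F1 raised -
(B) mechanism M7 — flag F2 raised +; signal on channel 4 +; indicator I2 active -; parameter Z elevated -; flag F1 raised -
(C) mechanism M2 — flag F2 raised -; signal on channel 4 +; indicator I2 active -; parameter Z elevated -; flag F1 raised +
(D) process P2 — does not account for signal on channel 4, flag F1 raised
(E) mechanism M5 — does not account for flag F2 raised
(F) mechanism M8 — flag F2 raised +; signal on channel 4 -; indicator I2 active +; parameter Z elevated +; flag F1 raised +
None of the listed candidates fits everything.

none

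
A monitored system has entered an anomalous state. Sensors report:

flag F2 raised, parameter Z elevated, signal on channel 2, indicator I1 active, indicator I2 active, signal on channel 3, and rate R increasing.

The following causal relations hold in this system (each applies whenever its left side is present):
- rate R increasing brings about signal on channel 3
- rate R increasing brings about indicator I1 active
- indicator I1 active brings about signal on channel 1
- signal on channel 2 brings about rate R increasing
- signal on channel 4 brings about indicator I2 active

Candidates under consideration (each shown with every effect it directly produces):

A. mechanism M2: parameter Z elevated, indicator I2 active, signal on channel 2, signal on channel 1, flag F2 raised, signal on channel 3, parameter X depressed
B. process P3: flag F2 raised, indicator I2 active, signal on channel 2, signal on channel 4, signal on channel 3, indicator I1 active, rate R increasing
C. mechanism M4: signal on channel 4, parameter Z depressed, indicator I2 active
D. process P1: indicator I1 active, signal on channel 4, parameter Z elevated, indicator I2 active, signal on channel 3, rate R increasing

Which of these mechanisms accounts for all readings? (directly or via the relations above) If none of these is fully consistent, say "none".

A

For each candidate, compare predicted effects to what was observed:
(A) mechanism M2 — accounts for every observation (indicator I1 active by signal on channel 2 → rate R increasing → indicator I1 active)
(B) process P3 — does not account for parameter Z elevated
(C) mechanism M4 — flag F2 raised -; parameter Z elevated -; signal on channel 2 -; indicator I1 active -; indicator I2 active +; signal on channel 3 -; rate R increasing -
(D) process P1 — flag F2 raised -; parameter Z elevated +; signal on channel 2 -; indicator I1 active +; indicator I2 active +; signal on channel 3 +; rate R increasing +
Only (A) is consistent with every observation.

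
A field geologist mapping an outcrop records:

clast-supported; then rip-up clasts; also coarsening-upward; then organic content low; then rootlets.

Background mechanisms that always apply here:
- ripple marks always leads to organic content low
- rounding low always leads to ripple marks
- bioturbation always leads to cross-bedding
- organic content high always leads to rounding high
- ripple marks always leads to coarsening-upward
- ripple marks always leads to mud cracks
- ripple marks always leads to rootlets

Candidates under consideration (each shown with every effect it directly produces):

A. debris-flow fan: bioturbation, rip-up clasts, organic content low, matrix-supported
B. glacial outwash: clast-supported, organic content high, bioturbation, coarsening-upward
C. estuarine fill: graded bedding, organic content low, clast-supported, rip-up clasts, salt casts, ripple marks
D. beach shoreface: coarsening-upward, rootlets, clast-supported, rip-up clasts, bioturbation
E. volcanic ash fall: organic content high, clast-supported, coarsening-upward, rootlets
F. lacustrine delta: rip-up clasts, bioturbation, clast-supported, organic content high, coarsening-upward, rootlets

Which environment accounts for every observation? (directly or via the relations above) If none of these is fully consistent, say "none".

C

Per-candidate check:
(A) debris-flow fan — clast-supported NO; rip-up clasts yes; coarsening-upward NO; organic content low yes; rootlets NO
(B) glacial outwash — clast-supported yes; rip-up clasts NO; coarsening-upward yes; organic content low NO; rootlets NO
(C) estuarine fill — accounts for every observation (coarsening-upward through ripple marks → coarsening-upward)
(D) beach shoreface — clast-supported yes; rip-up clasts yes; coarsening-upward yes; organic content low NO; rootlets yes
(E) volcanic ash fall — clast-supported yes; rip-up clasts NO; coarsening-upward yes; organic content low NO; rootlets yes
(F) lacustrine delta — clast-supported yes; rip-up clasts yes; coarsening-upward yes; organic content low NO; rootlets yes
Only (C) is consistent with every observation.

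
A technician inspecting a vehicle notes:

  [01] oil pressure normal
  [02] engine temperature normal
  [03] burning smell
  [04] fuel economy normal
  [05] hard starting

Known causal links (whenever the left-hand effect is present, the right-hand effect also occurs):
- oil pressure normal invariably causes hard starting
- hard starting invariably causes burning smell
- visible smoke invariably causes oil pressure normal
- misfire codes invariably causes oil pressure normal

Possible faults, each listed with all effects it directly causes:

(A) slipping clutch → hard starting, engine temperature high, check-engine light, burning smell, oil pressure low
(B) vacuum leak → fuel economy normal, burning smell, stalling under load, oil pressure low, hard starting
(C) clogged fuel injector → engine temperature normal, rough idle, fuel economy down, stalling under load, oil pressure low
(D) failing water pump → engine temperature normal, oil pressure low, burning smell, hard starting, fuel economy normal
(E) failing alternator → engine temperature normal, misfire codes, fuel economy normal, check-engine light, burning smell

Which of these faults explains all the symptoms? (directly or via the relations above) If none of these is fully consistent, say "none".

E

Checking each candidate against the observations:
(A) slipping clutch — oil pressure normal ✗; engine temperature normal ✗; burning smell ✓; fuel economy normal ✗; hard starting ✓
(B) vacuum leak — fails on oil pressure normal, engine temperature normal (predicts oil pressure low, not oil pressure normal)
(C) clogged fuel injector — fails on oil pressure normal, burning smell, fuel economy normal, hard starting (predicts oil pressure low, not oil pressure normal; predicts fuel economy down, not fuel economy normal)
(D) failing water pump — fails on oil pressure normal (predicts oil pressure low, not oil pressure normal)
(E) failing alternator — oil pressure normal ✓ (through misfire codes → oil pressure normal); engine temperature normal ✓; burning smell ✓; fuel economy normal ✓; hard starting ✓ (through misfire codes → oil pressure normal → hard starting)
Only (E) is consistent with every observation.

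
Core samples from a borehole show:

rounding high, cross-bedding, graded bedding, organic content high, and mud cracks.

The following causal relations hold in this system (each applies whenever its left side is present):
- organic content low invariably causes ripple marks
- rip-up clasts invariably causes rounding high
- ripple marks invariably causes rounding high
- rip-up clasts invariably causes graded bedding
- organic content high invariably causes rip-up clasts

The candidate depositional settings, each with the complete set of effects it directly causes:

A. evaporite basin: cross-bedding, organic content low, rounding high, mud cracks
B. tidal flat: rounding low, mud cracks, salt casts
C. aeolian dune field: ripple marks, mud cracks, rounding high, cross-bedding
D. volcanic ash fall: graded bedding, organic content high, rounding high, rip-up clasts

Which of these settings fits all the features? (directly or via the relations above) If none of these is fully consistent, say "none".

none

Testing each hypothesis:
(A) evaporite basin — rounding high yes; cross-bedding yes; graded bedding NO; organic content high NO; mud cracks yes
(B) tidal flat — fails on rounding high, cross-bedding, graded bedding, organic content high (predicts rounding low, not rounding high)
(C) aeolian dune field — rounding high yes; cross-bedding yes; graded bedding NO; organic content high NO; mud cracks yes
(D) volcanic ash fall — rounding high yes; cross-bedding NO; graded bedding yes; organic content high yes; mud cracks NO
No candidate is consistent with all observations.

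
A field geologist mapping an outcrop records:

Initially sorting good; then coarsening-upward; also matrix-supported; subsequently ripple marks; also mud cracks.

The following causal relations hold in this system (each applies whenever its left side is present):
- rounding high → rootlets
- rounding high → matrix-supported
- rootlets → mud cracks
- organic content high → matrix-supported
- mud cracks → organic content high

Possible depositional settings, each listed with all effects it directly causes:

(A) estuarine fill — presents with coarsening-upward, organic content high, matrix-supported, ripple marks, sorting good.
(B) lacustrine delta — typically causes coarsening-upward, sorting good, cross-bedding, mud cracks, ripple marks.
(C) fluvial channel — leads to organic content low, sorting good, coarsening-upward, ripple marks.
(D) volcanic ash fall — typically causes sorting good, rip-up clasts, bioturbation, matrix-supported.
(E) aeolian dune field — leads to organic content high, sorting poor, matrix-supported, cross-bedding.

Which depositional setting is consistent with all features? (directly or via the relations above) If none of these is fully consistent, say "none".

Checking each candidate against the observations:
(A) estuarine fill — sorting good ✓; coarsening-upward ✓; matrix-supported ✓; ripple marks ✓; mud cracks ✗
(B) lacustrine delta — accounts for every observation (matrix-supported via mud cracks → organic content high → matrix-supported)
(C) fluvial channel — sorting good ✓; coarsening-upward ✓; matrix-supported ✗; ripple marks ✓; mud cracks ✗
(D) volcanic ash fall — sorting good ✓; coarsening-upward ✗; matrix-supported ✓; ripple marks ✗; mud cracks ✗
(E) aeolian dune field — sorting good ✗; coarsening-upward ✗; matrix-supported ✓; ripple marks ✗; mud cracks ✗
Only (B) is consistent with every observation.

B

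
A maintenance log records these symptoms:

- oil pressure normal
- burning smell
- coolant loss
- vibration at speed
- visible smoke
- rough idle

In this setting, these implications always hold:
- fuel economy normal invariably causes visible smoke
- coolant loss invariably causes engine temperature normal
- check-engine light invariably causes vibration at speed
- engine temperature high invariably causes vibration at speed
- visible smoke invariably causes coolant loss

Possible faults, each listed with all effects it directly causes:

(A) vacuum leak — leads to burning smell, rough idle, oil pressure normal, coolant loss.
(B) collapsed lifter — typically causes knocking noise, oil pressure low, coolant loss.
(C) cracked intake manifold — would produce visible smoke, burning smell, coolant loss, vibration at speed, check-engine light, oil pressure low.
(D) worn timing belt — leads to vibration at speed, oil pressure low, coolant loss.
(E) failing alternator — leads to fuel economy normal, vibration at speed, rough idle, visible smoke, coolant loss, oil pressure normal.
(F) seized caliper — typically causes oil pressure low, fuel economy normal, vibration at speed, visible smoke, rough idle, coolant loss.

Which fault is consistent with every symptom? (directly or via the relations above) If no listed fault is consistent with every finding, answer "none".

Testing each hypothesis:
(A) vacuum leak — oil pressure normal yes; burning smell yes; coolant loss yes; vibration at speed NO; visible smoke NO; rough idle yes
(B) collapsed lifter — fails on oil pressure normal, burning smell, vibration at speed, visible smoke, rough idle (predicts oil pressure low, not oil pressure normal)
(C) cracked intake manifold — oil pressure normal NO; burning smell yes; coolant loss yes; vibration at speed yes; visible smoke yes; rough idle NO
(D) worn timing belt — oil pressure normal NO; burning smell NO; coolant loss yes; vibration at speed yes; visible smoke NO; rough idle NO
(E) failing alternator — oil pressure normal yes; burning smell NO; coolant loss yes; vibration at speed yes; visible smoke yes; rough idle yes
(F) seized caliper — fails on oil pressure normal, burning smell (predicts oil pressure low, not oil pressure normal)
No candidate is consistent with all observations.

none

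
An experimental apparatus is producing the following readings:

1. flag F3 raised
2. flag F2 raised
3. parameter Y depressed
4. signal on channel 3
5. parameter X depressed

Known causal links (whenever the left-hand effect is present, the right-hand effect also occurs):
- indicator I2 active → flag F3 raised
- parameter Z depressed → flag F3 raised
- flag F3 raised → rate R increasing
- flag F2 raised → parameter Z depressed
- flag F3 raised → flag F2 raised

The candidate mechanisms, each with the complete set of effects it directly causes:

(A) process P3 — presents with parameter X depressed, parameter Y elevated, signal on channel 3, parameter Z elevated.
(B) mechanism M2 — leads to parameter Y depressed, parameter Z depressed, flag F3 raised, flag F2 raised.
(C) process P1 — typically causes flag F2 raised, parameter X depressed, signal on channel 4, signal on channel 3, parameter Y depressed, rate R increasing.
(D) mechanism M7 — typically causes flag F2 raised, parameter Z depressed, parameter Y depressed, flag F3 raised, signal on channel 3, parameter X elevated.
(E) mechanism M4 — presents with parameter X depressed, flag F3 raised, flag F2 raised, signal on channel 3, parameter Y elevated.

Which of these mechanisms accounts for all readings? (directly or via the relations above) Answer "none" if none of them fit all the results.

Testing each hypothesis:
(A) process P3 — flag F3 raised NO; flag F2 raised NO; parameter Y depressed NO; signal on channel 3 yes; parameter X depressed yes
(B) mechanism M2 — flag F3 raised yes; flag F2 raised yes; parameter Y depressed yes; signal on channel 3 NO; parameter X depressed NO
(C) process P1 — accounts for every observation (flag F3 raised by flag F2 raised → parameter Z depressed → flag F3 raised)
(D) mechanism M7 — flag F3 raised yes; flag F2 raised yes; parameter Y depressed yes; signal on channel 3 yes; parameter X depressed NO
(E) mechanism M4 — fails on parameter Y depressed (predicts parameter Y elevated, not parameter Y depressed)
(C) is the only candidate with no mismatches.

C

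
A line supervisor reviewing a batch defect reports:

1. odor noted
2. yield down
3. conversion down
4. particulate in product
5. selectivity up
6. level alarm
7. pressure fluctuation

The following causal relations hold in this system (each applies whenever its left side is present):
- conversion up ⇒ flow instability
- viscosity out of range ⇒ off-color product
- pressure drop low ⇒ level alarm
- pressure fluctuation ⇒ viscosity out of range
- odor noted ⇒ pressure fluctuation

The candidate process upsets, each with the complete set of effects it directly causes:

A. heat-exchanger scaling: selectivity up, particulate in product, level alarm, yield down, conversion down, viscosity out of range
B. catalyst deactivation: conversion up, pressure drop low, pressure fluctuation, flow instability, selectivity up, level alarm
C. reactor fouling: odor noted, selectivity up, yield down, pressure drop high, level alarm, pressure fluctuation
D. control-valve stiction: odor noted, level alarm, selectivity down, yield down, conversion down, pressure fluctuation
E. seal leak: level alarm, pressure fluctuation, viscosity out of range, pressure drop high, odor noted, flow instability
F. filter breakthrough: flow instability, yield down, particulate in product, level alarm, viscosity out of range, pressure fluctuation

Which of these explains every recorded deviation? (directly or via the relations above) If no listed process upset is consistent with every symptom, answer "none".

Per-candidate check:
(A) heat-exchanger scaling — does not account for odor noted, pressure fluctuation
(B) catalyst deactivation — odor noted miss; yield down miss; conversion down miss; particulate in product miss; selectivity up match; level alarm match; pressure fluctuation match
(C) reactor fouling — does not account for conversion down, particulate in product
(D) control-valve stiction — odor noted match; yield down match; conversion down match; particulate in product miss; selectivity up miss; level alarm match; pressure fluctuation match
(E) seal leak — does not account for yield down, conversion down, particulate in product, selectivity up
(F) filter breakthrough — does not account for odor noted, conversion down, selectivity up
Every candidate fails on at least one observation.

none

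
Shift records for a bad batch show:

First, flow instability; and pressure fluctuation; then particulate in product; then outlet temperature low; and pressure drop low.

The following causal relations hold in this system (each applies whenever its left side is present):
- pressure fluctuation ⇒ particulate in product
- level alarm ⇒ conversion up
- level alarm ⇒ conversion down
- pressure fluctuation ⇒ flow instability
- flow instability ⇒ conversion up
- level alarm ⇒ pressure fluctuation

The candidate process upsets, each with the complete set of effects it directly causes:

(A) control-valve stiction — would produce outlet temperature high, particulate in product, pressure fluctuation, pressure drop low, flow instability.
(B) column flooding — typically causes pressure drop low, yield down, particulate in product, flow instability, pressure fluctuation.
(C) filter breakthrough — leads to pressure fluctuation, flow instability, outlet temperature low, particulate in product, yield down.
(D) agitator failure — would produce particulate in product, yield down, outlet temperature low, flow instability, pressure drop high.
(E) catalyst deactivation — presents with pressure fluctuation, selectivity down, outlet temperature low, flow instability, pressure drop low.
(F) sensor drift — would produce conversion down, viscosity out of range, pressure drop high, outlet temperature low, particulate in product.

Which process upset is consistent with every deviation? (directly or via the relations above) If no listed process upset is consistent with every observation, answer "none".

For each candidate, compare predicted effects to what was observed:
(A) control-valve stiction — flow instability match; pressure fluctuation match; particulate in product match; outlet temperature low miss; pressure drop low match
(B) column flooding — does not account for outlet temperature low
(C) filter breakthrough — flow instability match; pressure fluctuation match; particulate in product match; outlet temperature low match; pressure drop low miss
(D) agitator failure — flow instability match; pressure fluctuation miss; particulate in product match; outlet temperature low match; pressure drop low miss
(E) catalyst deactivation — flow instability match; pressure fluctuation match; particulate in product match (through pressure fluctuation → particulate in product); outlet temperature low match; pressure drop low match
(F) sensor drift — fails on flow instability, pressure fluctuation, pressure drop low (predicts pressure drop high, not pressure drop low)
Only (E) is consistent with every observation.

E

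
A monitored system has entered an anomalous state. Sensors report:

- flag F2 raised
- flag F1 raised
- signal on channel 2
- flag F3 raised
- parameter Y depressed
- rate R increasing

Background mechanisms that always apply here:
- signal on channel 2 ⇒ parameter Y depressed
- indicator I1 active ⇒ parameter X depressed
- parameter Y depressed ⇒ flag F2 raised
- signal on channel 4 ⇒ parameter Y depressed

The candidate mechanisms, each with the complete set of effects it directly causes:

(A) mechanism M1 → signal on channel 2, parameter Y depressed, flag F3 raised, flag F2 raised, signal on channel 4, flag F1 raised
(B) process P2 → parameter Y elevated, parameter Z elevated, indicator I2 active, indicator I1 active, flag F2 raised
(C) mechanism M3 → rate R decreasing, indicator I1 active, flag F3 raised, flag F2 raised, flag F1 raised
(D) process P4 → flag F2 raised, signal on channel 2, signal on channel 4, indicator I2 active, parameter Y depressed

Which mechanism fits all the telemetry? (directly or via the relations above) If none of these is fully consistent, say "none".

none

For each candidate, compare predicted effects to what was observed:
(A) mechanism M1 — flag F2 raised yes; flag F1 raised yes; signal on channel 2 yes; flag F3 raised yes; parameter Y depressed yes; rate R increasing NO
(B) process P2 — flag F2 raised yes; flag F1 raised NO; signal on channel 2 NO; flag F3 raised NO; parameter Y depressed NO; rate R increasing NO
(C) mechanism M3 — flag F2 raised yes; flag F1 raised yes; signal on channel 2 NO; flag F3 raised yes; parameter Y depressed NO; rate R increasing NO
(D) process P4 — flag F2 raised yes; flag F1 raised NO; signal on channel 2 yes; flag F3 raised NO; parameter Y depressed yes; rate R increasing NO
None of the listed candidates fits everything.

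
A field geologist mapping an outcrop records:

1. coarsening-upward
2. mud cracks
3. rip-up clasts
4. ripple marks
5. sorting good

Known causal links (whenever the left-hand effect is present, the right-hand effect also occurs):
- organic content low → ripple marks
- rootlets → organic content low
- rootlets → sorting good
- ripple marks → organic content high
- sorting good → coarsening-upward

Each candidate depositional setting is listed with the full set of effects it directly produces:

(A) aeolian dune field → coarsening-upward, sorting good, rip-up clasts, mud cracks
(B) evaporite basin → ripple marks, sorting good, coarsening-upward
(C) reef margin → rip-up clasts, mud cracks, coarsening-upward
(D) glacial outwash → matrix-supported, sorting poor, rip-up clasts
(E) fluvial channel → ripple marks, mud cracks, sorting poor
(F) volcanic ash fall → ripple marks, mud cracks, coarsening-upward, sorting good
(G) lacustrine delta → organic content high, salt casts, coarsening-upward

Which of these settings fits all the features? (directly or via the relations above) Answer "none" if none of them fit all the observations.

none

Per-candidate check:
(A) aeolian dune field — coarsening-upward ✓; mud cracks ✓; rip-up clasts ✓; ripple marks ✗; sorting good ✓
(B) evaporite basin — coarsening-upward ✓; mud cracks ✗; rip-up clasts ✗; ripple marks ✓; sorting good ✓
(C) reef margin — coarsening-upward ✓; mud cracks ✓; rip-up clasts ✓; ripple marks ✗; sorting good ✗
(D) glacial outwash — coarsening-upward ✗; mud cracks ✗; rip-up clasts ✓; ripple marks ✗; sorting good ✗
(E) fluvial channel — fails on coarsening-upward, rip-up clasts, sorting good (predicts sorting poor, not sorting good)
(F) volcanic ash fall — does not account for rip-up clasts
(G) lacustrine delta — does not account for mud cracks, rip-up clasts, ripple marks, sorting good
Every candidate fails on at least one observation.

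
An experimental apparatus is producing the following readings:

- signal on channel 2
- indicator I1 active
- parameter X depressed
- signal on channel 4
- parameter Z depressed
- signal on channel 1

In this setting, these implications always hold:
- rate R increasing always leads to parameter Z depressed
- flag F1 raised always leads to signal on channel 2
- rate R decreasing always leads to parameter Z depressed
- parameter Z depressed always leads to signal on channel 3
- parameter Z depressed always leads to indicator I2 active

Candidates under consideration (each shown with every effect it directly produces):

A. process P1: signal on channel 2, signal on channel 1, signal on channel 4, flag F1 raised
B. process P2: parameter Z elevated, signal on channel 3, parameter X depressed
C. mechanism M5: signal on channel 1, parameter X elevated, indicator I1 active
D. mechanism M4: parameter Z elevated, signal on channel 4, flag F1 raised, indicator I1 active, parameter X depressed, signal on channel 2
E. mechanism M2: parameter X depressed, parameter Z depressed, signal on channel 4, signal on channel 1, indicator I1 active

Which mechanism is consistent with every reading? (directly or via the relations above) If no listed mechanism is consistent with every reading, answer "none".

Per-candidate check:
(A) process P1 — does not account for indicator I1 active, parameter X depressed, parameter Z depressed
(B) process P2 — signal on channel 2 NO; indicator I1 active NO; parameter X depressed yes; signal on channel 4 NO; parameter Z depressed NO; signal on channel 1 NO
(C) mechanism M5 — signal on channel 2 NO; indicator I1 active yes; parameter X depressed NO; signal on channel 4 NO; parameter Z depressed NO; signal on channel 1 yes
(D) mechanism M4 — signal on channel 2 yes; indicator I1 active yes; parameter X depressed yes; signal on channel 4 yes; parameter Z depressed NO; signal on channel 1 NO
(E) mechanism M2 — signal on channel 2 NO; indicator I1 active yes; parameter X depressed yes; signal on channel 4 yes; parameter Z depressed yes; signal on channel 1 yes
Every candidate fails on at least one observation.

none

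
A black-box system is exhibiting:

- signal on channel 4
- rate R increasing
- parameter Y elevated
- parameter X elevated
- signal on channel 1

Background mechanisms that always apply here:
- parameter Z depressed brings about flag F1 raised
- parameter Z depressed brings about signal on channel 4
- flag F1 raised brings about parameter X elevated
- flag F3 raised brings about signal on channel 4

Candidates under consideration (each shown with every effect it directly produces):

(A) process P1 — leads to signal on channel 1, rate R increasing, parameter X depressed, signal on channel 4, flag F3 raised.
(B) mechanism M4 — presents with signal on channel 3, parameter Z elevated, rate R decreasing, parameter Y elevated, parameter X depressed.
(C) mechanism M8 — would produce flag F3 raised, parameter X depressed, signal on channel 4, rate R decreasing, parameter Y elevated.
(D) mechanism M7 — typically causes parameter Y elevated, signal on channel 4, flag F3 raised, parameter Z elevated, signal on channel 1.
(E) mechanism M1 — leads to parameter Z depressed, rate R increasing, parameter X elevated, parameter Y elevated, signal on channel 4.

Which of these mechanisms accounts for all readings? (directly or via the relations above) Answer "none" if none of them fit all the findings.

For each candidate, compare predicted effects to what was observed:
(A) process P1 — signal on channel 4 yes; rate R increasing yes; parameter Y elevated NO; parameter X elevated NO; signal on channel 1 yes
(B) mechanism M4 — fails on signal on channel 4, rate R increasing, parameter X elevated, signal on channel 1 (predicts rate R decreasing, not rate R increasing; predicts parameter X depressed, not parameter X elevated)
(C) mechanism M8 — signal on channel 4 yes; rate R increasing NO; parameter Y elevated yes; parameter X elevated NO; signal on channel 1 NO
(D) mechanism M7 — signal on channel 4 yes; rate R increasing NO; parameter Y elevated yes; parameter X elevated NO; signal on channel 1 yes
(E) mechanism M1 — signal on channel 4 yes; rate R increasing yes; parameter Y elevated yes; parameter X elevated yes; signal on channel 1 NO
Every candidate fails on at least one observation.

none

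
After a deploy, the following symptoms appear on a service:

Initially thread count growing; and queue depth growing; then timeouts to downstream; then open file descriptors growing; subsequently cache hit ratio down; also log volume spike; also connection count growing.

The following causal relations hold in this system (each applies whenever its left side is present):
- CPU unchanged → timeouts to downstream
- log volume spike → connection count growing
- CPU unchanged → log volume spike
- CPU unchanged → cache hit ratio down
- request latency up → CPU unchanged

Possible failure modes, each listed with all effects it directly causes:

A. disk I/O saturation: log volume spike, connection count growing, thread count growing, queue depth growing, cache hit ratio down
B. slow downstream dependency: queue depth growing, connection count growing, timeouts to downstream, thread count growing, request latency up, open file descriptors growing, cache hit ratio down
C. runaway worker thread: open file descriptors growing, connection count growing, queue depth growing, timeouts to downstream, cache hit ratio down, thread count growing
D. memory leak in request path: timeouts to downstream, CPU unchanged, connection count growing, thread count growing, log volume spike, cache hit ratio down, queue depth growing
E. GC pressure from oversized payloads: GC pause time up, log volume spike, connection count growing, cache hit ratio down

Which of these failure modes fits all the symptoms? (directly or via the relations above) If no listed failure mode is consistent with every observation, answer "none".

For each candidate, compare predicted effects to what was observed:
(A) disk I/O saturation — does not account for timeouts to downstream, open file descriptors growing
(B) slow downstream dependency — thread count growing yes; queue depth growing yes; timeouts to downstream yes; open file descriptors growing yes; cache hit ratio down yes; log volume spike yes (through request latency up → CPU unchanged → log volume spike); connection count growing yes
(C) runaway worker thread — does not account for log volume spike
(D) memory leak in request path — thread count growing yes; queue depth growing yes; timeouts to downstream yes; open file descriptors growing NO; cache hit ratio down yes; log volume spike yes; connection count growing yes
(E) GC pressure from oversized payloads — thread count growing NO; queue depth growing NO; timeouts to downstream NO; open file descriptors growing NO; cache hit ratio down yes; log volume spike yes; connection count growing yes
(B) is the only candidate with no mismatches.

B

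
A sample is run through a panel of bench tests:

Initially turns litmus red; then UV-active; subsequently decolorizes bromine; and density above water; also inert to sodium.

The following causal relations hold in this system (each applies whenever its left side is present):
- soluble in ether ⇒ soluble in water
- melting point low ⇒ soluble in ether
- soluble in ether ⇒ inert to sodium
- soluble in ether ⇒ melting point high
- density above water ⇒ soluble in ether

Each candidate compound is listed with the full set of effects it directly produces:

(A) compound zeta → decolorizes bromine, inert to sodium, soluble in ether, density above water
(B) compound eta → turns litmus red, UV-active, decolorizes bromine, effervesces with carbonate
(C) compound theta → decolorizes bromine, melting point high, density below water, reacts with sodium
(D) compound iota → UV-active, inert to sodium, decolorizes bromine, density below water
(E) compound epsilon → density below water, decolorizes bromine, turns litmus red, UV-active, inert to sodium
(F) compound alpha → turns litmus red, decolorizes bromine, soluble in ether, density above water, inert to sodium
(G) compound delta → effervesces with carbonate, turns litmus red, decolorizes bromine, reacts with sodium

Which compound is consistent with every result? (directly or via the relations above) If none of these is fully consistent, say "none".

Checking each candidate against the observations:
(A) compound zeta — does not account for turns litmus red, UV-active
(B) compound eta — turns litmus red +; UV-active +; decolorizes bromine +; density above water -; inert to sodium -
(C) compound theta — fails on turns litmus red, UV-active, density above water, inert to sodium (predicts density below water, not density above water; predicts reacts with sodium, not inert to sodium)
(D) compound iota — turns litmus red -; UV-active +; decolorizes bromine +; density above water -; inert to sodium +
(E) compound epsilon — turns litmus red +; UV-active +; decolorizes bromine +; density above water -; inert to sodium +
(F) compound alpha — turns litmus red +; UV-active -; decolorizes bromine +; density above water +; inert to sodium +
(G) compound delta — turns litmus red +; UV-active -; decolorizes bromine +; density above water -; inert to sodium -
None of the listed candidates fits everything.

none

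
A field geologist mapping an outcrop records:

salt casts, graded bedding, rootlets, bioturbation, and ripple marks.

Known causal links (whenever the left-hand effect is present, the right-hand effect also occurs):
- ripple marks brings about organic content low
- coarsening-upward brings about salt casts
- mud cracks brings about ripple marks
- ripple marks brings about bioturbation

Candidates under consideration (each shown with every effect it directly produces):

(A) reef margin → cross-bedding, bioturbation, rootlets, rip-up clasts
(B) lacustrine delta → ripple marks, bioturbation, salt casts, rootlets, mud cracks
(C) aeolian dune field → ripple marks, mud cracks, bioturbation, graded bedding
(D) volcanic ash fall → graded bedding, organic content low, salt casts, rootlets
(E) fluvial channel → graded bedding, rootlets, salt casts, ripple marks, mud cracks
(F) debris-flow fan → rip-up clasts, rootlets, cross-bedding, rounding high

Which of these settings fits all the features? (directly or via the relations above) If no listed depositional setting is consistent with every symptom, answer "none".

E

Testing each hypothesis:
(A) reef margin — does not account for salt casts, graded bedding, ripple marks
(B) lacustrine delta — salt casts yes; graded bedding NO; rootlets yes; bioturbation yes; ripple marks yes
(C) aeolian dune field — salt casts NO; graded bedding yes; rootlets NO; bioturbation yes; ripple marks yes
(D) volcanic ash fall — salt casts yes; graded bedding yes; rootlets yes; bioturbation NO; ripple marks NO
(E) fluvial channel — salt casts yes; graded bedding yes; rootlets yes; bioturbation yes (through ripple marks → bioturbation); ripple marks yes
(F) debris-flow fan — salt casts NO; graded bedding NO; rootlets yes; bioturbation NO; ripple marks NO
(E) is the only candidate with no mismatches.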